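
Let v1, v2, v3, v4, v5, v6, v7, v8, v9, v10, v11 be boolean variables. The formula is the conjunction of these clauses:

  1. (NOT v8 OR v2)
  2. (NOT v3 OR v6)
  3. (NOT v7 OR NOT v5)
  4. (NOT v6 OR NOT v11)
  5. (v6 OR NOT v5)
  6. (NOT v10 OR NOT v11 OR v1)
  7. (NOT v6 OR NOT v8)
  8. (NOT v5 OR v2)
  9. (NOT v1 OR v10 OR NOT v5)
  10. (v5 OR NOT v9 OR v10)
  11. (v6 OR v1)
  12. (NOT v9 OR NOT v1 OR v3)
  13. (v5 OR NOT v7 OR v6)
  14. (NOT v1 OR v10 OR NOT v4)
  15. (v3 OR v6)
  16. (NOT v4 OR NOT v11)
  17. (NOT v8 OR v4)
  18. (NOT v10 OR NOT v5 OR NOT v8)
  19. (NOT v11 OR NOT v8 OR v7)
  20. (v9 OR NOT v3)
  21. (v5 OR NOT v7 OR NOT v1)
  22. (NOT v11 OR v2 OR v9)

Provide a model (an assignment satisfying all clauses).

v1=1  v2=0  v3=0  v4=1  v5=0  v6=1  v7=0  v8=0  v9=0  v10=1  v11=0

v8 occurs only negated in the remaining clauses — set v8 = False.
Pure literal: v11 appears only negated; assign v11 = False.
Set v1 = True and propagate.
Try v2 = False.
  then v5 is forced to False.
  then v7 is forced to False.
The remaining clauses are satisfied by v3 = False, v4 = True, v6 = True, v9 = False, v10 = True.
Check each clause:
  1. (NOT v8 OR v2) — NOT v8 is true.
  2. (v6 OR NOT v3) — NOT v3 is true.
  3. (NOT v7 OR NOT v5) — NOT v7 is true.
  4. (NOT v11 OR NOT v6) — NOT v11 is true.
  5. (NOT v5 OR v6) — NOT v5 is true.
  6. (NOT v11 OR NOT v10 OR v1) — v1 is true.
  7. (NOT v8 OR NOT v6) — NOT v8 is true.
  8. (v2 OR NOT v5) — NOT v5 is true.
  9. (v10 OR NOT v5 OR NOT v1) — v10 is true.
  10. (v5 OR v10 OR NOT v9) — v10 is true.
  11. (v6 OR v1) — v1 is true.
  12. (v3 OR NOT v1 OR NOT v9) — NOT v9 is true.
  13. (v5 OR NOT v7 OR v6) — NOT v7 is true.
  14. (NOT v4 OR NOT v1 OR v10) — v10 is true.
  15. (v6 OR v3) — v6 is true.
  16. (NOT v4 OR NOT v11) — NOT v11 is true.
  17. (v4 OR NOT v8) — NOT v8 is true.
  18. (NOT v10 OR NOT v8 OR NOT v5) — NOT v8 is true.
  19. (NOT v11 OR NOT v8 OR v7) — NOT v8 is true.
  20. (v9 OR NOT v3) — NOT v3 is true.
  21. (NOT v7 OR NOT v1 OR v5) — NOT v7 is true.
  22. (v9 OR NOT v11 OR v2) — NOT v11 is true.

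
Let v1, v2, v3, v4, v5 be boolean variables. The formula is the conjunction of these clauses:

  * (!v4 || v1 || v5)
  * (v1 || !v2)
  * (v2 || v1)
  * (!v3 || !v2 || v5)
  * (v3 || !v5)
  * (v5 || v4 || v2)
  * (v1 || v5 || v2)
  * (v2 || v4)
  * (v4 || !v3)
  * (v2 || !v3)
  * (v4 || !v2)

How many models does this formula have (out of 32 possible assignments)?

3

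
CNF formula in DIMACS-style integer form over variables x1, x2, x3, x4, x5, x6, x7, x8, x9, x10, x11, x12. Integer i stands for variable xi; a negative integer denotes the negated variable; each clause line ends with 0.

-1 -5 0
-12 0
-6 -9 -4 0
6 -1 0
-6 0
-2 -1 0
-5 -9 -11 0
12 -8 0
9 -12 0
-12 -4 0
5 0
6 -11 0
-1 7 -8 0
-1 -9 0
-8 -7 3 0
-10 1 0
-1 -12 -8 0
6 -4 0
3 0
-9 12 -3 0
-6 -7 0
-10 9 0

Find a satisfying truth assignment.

x1 = False  x2 = True  x3 = True  x4 = False  x5 = True  x6 = False  x7 = False  x8 = False  x9 = False  x10 = False  x11 = False  x12 = False

Unit propagation: (NOT x12) forces x12 = False.
Unit propagation: (NOT x6) forces x6 = False.
(NOT x1) is a unit clause, so x1 = False.
(NOT x8) is a unit clause, so x8 = False.
Unit propagation: (x5) forces x5 = True.
Unit propagation: (NOT x11) forces x11 = False.
The clause (NOT x10) is unit: x10 must be False.
Unit propagation: (NOT x4) forces x4 = False.
(x3) is a unit clause, so x3 = True.
(NOT x9) is a unit clause, so x9 = False.
x2, x7 are now unconstrained; take x2 = True, x7 = False.
Every clause has at least one true literal under this assignment.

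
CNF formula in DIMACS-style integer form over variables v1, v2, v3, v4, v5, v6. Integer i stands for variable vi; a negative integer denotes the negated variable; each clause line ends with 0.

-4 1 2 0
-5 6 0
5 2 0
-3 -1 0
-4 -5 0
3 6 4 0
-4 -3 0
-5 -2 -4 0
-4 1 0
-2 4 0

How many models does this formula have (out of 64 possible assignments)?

5

Satisfying assignments:
  v1=F v2=F v3=F v4=F v5=T v6=T
  v1=F v2=F v3=T v4=F v5=T v6=T
  v1=T v2=F v3=F v4=F v5=T v6=T
  v1=T v2=T v3=F v4=T v5=F v6=F
  v1=T v2=T v3=F v4=T v5=F v6=T
That's 5 in total.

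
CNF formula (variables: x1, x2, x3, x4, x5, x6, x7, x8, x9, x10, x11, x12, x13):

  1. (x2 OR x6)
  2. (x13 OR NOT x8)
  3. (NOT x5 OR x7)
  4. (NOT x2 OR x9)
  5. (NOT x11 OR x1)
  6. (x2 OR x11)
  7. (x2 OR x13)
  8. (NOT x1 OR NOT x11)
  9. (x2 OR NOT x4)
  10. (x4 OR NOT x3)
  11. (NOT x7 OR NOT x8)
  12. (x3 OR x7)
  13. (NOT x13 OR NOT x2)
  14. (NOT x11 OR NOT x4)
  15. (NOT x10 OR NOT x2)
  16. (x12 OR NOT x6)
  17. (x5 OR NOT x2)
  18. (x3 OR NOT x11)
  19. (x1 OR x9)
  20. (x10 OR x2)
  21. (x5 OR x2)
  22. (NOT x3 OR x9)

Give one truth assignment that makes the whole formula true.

x1 = True, x2 = True, x3 = True, x4 = True, x5 = True, x6 = True, x7 = True, x8 = False, x9 = True, x10 = False, x11 = False, x12 = True, x13 = False

x8 occurs only negated in the remaining clauses — set x8 = False.
x9 occurs only positively in the remaining clauses — set x9 = True.
Try x1 = True.
  then x11 is forced to False.
  then x2 is forced to True.
  then x13 is forced to False.
  then x10 is forced to False.
  then x5 is forced to True.
  then x7 is forced to True.
The remaining clauses are satisfied by x3 = True, x4 = True, x6 = True, x12 = True.
Check each clause:
  1. (x2 OR x6) — x2 is true.
  2. (x13 OR NOT x8) — NOT x8 is true.
  3. (NOT x5 OR x7) — x7 is true.
  4. (NOT x2 OR x9) — x9 is true.
  5. (NOT x11 OR x1) — x1 is true.
  6. (x2 OR x11) — x2 is true.
  7. (x13 OR x2) — x2 is true.
  8. (NOT x1 OR NOT x11) — NOT x11 is true.
  9. (NOT x4 OR x2) — x2 is true.
  10. (NOT x3 OR x4) — x4 is true.
  11. (NOT x7 OR NOT x8) — NOT x8 is true.
  12. (x3 OR x7) — x3 is true.
  13. (NOT x2 OR NOT x13) — NOT x13 is true.
  14. (NOT x4 OR NOT x11) — NOT x11 is true.
  15. (NOT x10 OR NOT x2) — NOT x10 is true.
  16. (x12 OR NOT x6) — x12 is true.
  17. (NOT x2 OR x5) — x5 is true.
  18. (NOT x11 OR x3) — x3 is true.
  19. (x1 OR x9) — x1 is true.
  20. (x10 OR x2) — x2 is true.
  21. (x5 OR x2) — x2 is true.
  22. (NOT x3 OR x9) — x9 is true.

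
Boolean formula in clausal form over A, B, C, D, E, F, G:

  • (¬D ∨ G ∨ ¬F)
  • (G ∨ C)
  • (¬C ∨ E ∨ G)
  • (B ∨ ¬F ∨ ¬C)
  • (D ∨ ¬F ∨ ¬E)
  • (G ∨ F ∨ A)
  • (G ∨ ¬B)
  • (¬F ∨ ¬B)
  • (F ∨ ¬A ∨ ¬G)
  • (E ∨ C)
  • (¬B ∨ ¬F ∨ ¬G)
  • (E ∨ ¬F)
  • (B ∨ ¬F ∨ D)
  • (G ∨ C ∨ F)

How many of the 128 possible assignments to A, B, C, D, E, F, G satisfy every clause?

16

Split on F, then G.
  F=1, G=1: remaining (A,B,C,D,E) ∈ {(0,0,0,1,1); (1,0,0,1,1)} — 2.
  F=1, G=0: a clause becomes empty — 0.
  F=0, G=1: B, D free; 3 ways for (A,C,E) × 2^2 = 12.
  F=0, G=0: remaining (A,B,C,D,E) ∈ {(1,0,1,0,1); (1,0,1,1,1)} — 2.
Total: 2 + 0 + 12 + 2 = 16.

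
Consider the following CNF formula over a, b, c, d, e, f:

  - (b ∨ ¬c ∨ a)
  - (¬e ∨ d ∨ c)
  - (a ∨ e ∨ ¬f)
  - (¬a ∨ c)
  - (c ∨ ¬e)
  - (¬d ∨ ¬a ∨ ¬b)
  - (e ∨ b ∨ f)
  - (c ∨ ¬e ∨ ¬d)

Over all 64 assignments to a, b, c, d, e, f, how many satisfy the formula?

18

Split on c, then e.
  c=T, e=T: f free; 5 ways for (a,b,d) × 2^1 = 10.
  c=T, e=F: 6 of the 16 assignments to (a,b,d,f) work.
  c=F, e=T: a clause becomes empty — 0.
  c=F, e=F: remaining (a,b,d,f) ∈ {(F,T,F,F); (F,T,T,F)} — 2.
Total: 10 + 6 + 0 + 2 = 18.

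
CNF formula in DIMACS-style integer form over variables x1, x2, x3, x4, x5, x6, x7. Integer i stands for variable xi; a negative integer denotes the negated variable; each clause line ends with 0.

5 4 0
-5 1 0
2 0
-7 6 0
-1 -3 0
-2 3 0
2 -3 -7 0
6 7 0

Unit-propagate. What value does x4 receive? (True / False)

Unit clause (x2) sets x2 = True.
From (x3 || !x2) and x2 = True: x3 = True.
(!x3 || !x1) with x3 = True leaves only !x1, so x1 = False.
In (x1 || !x5), x1 is now false; !x5 must hold, so x5 = False.
From (x4 || x5) and x5 = False: x4 = True.

True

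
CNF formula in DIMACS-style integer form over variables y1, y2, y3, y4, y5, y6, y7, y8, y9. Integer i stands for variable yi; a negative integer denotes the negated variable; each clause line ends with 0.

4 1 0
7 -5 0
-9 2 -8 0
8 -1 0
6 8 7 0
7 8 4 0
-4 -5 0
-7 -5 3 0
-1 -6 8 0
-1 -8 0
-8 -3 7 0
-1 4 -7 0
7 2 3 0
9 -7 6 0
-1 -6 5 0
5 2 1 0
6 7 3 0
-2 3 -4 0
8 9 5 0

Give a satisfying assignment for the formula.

Set y1 = False and propagate.
  then y4 is forced to True.
  then y5 is forced to False.
  then y2 is forced to True.
  then y3 is forced to True.
Branch on y6: take y6 = True.
For the remaining variables, y7 = False, y8 = False, y9 = True works.

y1=False, y2=True, y3=True, y4=True, y5=False, y6=True, y7=False, y8=False, y9=True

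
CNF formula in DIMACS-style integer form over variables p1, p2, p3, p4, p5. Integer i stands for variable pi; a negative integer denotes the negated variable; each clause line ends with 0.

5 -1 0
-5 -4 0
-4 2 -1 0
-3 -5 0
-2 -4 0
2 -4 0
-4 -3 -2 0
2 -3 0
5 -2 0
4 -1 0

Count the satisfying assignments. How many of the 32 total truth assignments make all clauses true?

3

Satisfying assignments:
  p1=0 p2=0 p3=0 p4=0 p5=0
  p1=0 p2=0 p3=0 p4=0 p5=1
  p1=0 p2=1 p3=0 p4=0 p5=1
That's 3 in total.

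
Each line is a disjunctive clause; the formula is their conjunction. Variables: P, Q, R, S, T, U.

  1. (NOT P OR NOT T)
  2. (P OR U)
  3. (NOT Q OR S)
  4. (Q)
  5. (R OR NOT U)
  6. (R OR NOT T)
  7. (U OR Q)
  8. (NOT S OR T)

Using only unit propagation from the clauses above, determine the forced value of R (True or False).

True

Unit clause (Q) sets Q = True.
From (NOT Q OR S) and Q = True: S = True.
From (NOT S OR T) and S = True: T = True.
In (NOT T OR NOT P), NOT T is now false; NOT P must hold, so P = False.
In (U OR P), P is now false; U must hold, so U = True.
(R OR NOT U) with U = True leaves only R, so R = True.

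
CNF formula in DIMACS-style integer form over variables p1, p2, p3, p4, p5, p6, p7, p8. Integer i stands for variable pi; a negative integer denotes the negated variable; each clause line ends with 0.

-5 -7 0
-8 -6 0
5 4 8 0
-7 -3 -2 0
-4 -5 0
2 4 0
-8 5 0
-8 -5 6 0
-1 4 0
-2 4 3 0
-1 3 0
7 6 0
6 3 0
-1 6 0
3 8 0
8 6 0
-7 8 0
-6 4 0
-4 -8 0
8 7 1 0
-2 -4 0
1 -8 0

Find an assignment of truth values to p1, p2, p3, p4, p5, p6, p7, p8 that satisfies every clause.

p1=T, p2=F, p3=T, p4=T, p5=F, p6=T, p7=F, p8=F

Check each clause:
  1. (¬p7 ∨ ¬p5) — ¬p7 is true.
  2. (¬p6 ∨ ¬p8) — ¬p8 is true.
  3. (p5 ∨ p8 ∨ p4) — p4 is true.
  4. (¬p3 ∨ ¬p2 ∨ ¬p7) — ¬p7 is true.
  5. (¬p5 ∨ ¬p4) — ¬p5 is true.
  6. (p4 ∨ p2) — p4 is true.
  7. (p5 ∨ ¬p8) — ¬p8 is true.
  8. (p6 ∨ ¬p8 ∨ ¬p5) — ¬p8 is true.
  9. (¬p1 ∨ p4) — p4 is true.
  10. (¬p2 ∨ p3 ∨ p4) — p3 is true.
  11. (¬p1 ∨ p3) — p3 is true.
  12. (p6 ∨ p7) — p6 is true.
  13. (p3 ∨ p6) — p3 is true.
  14. (p6 ∨ ¬p1) — p6 is true.
  15. (p3 ∨ p8) — p3 is true.
  16. (p8 ∨ p6) — p6 is true.
  17. (p8 ∨ ¬p7) — ¬p7 is true.
  18. (¬p6 ∨ p4) — p4 is true.
  19. (¬p4 ∨ ¬p8) — ¬p8 is true.
  20. (p7 ∨ p8 ∨ p1) — p1 is true.
  21. (¬p2 ∨ ¬p4) — ¬p2 is true.
  22. (¬p8 ∨ p1) — ¬p8 is true.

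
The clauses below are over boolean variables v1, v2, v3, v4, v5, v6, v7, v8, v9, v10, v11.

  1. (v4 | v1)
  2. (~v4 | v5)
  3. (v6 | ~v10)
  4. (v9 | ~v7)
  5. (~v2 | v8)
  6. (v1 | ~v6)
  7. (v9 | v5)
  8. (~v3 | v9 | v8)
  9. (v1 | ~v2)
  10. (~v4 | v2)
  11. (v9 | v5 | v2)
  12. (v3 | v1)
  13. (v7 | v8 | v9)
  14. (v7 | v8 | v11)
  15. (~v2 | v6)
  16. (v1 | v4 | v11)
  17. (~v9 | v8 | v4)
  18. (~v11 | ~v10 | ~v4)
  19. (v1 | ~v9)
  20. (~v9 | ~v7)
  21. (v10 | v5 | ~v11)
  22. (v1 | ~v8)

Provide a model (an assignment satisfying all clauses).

v1 occurs only positively in the remaining clauses — set v1 = True.
v5 occurs only positively in the remaining clauses — set v5 = True.
Branch on v2: take v2 = False.
  then v4 is forced to False.
Try v3 = False.
The remaining clauses are satisfied by v6 = True, v7 = False, v8 = True, v9 = True, v10 = False, v11 = True.

v1 = T, v2 = F, v3 = F, v4 = F, v5 = T, v6 = T, v7 = F, v8 = T, v9 = T, v10 = F, v11 = T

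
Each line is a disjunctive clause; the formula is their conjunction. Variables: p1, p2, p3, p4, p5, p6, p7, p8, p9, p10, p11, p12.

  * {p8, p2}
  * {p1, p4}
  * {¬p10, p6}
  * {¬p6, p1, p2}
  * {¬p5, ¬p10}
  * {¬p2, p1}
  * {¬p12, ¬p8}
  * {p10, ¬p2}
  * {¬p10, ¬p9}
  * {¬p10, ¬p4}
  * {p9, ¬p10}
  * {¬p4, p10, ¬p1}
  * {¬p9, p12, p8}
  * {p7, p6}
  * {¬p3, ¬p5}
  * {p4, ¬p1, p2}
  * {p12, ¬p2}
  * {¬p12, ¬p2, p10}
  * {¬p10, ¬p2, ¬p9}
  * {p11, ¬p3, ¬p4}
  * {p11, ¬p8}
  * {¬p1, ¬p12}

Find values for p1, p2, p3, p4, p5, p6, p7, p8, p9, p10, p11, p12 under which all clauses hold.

p1 = False, p2 = False, p3 = True, p4 = True, p5 = False, p6 = False, p7 = True, p8 = True, p9 = False, p10 = False, p11 = True, p12 = False

Check each clause:
  1. {p8, p2} — p8 is true.
  2. {p1, p4} — p4 is true.
  3. {p6, ¬p10} — ¬p10 is true.
  4. {p2, ¬p6, p1} — ¬p6 is true.
  5. {¬p5, ¬p10} — ¬p5 is true.
  6. {p1, ¬p2} — ¬p2 is true.
  7. {¬p8, ¬p12} — ¬p12 is true.
  8. {p10, ¬p2} — ¬p2 is true.
  9. {¬p9, ¬p10} — ¬p10 is true.
  10. {¬p4, ¬p10} — ¬p10 is true.
  11. {¬p10, p9} — ¬p10 is true.
  12. {¬p1, ¬p4, p10} — ¬p1 is true.
  13. {p12, p8, ¬p9} — p8 is true.
  14. {p7, p6} — p7 is true.
  15. {¬p5, ¬p3} — ¬p5 is true.
  16. {p2, ¬p1, p4} — p4 is true.
  17. {¬p2, p12} — ¬p2 is true.
  18. {p10, ¬p2, ¬p12} — ¬p12 is true.
  19. {¬p2, ¬p10, ¬p9} — ¬p9 is true.
  20. {p11, ¬p4, ¬p3} — p11 is true.
  21. {¬p8, p11} — p11 is true.
  22. {¬p12, ¬p1} — ¬p12 is true.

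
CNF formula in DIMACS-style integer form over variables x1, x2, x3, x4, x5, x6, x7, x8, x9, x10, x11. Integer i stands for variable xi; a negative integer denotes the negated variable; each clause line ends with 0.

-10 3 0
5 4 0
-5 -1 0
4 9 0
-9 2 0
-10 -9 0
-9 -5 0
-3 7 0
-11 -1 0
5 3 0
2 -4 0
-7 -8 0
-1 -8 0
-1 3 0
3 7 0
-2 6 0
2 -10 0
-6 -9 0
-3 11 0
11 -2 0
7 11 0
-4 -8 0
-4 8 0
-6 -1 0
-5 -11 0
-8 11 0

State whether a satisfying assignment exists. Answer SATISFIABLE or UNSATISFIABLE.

x3 = True:
  propagation gives x7=True, x8=False, x11=True, x1=False; an empty clause results — contradiction.
x3 = False:
  propagation gives x10=False, x5=True, x1=False, x9=False; an empty clause results — contradiction.
Every branch closes, so no satisfying assignment exists.

UNSATISFIABLE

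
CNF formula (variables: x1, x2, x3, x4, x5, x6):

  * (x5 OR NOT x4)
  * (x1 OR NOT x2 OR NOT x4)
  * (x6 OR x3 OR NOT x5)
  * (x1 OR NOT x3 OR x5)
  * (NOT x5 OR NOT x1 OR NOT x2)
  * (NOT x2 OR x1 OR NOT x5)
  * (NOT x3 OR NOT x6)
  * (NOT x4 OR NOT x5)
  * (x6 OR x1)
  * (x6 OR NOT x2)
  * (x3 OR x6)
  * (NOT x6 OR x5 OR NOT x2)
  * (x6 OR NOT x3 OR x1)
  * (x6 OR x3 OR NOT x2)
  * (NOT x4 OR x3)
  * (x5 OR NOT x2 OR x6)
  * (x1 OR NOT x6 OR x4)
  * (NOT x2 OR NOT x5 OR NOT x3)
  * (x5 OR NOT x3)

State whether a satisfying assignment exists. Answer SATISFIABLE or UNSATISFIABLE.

SATISFIABLE

Pure literal: x2 appears only negated; assign x2 = False.
Branch on x1: take x1 = True.
Try x3 = False.
  then x6 is forced to True.
  then x4 is forced to False.
x5 is now unconstrained; take x5 = True.
Every clause has at least one true literal under this assignment.
So x1=1  x2=0  x3=0  x4=0  x5=1  x6=1 is a satisfying assignment.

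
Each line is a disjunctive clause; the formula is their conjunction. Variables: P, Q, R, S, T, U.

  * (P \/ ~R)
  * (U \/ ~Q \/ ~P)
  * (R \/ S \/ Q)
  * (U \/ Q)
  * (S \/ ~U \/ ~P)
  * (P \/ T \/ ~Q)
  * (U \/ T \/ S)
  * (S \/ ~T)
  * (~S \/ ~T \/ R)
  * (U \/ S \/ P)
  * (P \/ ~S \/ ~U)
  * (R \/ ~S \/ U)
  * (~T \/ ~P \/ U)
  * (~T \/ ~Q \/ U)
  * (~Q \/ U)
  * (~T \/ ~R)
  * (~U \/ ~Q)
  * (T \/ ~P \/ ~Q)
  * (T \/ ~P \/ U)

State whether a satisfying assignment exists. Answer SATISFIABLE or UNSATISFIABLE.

SATISFIABLE

Branch on P: take P = True.
Set Q = False and propagate.
  then U is forced to True.
  then S is forced to True.
For the remaining variables, R = False, T = False works.
Every clause has at least one true literal under this assignment.
So P=1, Q=0, R=0, S=1, T=0, U=1 is a satisfying assignment.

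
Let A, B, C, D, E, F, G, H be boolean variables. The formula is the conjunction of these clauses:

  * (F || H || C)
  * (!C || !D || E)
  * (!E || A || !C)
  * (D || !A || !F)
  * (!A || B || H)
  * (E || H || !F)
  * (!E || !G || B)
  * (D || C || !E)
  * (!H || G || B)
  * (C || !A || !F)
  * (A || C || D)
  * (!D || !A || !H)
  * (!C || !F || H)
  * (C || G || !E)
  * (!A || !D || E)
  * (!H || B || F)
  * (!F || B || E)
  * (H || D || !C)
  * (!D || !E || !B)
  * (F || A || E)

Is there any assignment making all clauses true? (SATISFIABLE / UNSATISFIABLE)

SATISFIABLE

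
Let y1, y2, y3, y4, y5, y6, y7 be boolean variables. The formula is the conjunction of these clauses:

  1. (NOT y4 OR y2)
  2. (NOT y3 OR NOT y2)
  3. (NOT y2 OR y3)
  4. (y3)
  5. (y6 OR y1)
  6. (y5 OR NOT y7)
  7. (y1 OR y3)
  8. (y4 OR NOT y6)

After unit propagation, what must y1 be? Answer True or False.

(y3) stands alone — y3 = True.
From (NOT y2 OR NOT y3) and y3 = True: y2 = False.
In (y2 OR NOT y4), y2 is now false; NOT y4 must hold, so y4 = False.
(y4 OR NOT y6): since y4 = False, the clause reduces to (NOT y6). y6 = False.
(y1 OR y6): since y6 = False, the clause reduces to (y1). y1 = True.

True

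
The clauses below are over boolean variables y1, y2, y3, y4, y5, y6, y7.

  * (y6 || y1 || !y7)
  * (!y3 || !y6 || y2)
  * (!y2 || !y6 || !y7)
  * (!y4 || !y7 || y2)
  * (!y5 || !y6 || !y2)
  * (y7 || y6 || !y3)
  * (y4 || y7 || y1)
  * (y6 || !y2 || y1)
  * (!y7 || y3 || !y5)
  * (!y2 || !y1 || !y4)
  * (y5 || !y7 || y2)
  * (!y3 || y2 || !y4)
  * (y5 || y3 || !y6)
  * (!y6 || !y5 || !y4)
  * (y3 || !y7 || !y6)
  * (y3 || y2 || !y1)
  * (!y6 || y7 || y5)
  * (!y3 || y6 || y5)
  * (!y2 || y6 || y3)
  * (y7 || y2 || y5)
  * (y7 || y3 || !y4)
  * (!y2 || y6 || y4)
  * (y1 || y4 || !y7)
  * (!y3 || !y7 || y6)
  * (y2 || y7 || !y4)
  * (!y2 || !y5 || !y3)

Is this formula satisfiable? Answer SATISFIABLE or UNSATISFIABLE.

UNSATISFIABLE

y2 = True:
  y6 = True:
    propagation gives y7=False, y5=False; an empty clause results — contradiction.
  y6 = False:
    propagation gives y1=True, y4=False; an empty clause results — contradiction.
y2 = False:
  y7 = True:
    propagation gives y4=False, y5=True, y3=True, y6=False; an empty clause results — contradiction.
  y7 = False:
    propagation gives y5=True, y4=False, y1=True, y3=True; an empty clause results — contradiction.
Every branch closes, so no satisfying assignment exists.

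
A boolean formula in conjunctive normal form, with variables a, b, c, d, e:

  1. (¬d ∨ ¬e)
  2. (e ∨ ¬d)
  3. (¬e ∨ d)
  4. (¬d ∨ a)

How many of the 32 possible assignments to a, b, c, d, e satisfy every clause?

8

Satisfying assignments:
  a=0 b=0 c=0 d=0 e=0
  a=0 b=0 c=1 d=0 e=0
  a=0 b=1 c=0 d=0 e=0
  a=0 b=1 c=1 d=0 e=0
  a=1 b=0 c=0 d=0 e=0
  a=1 b=0 c=1 d=0 e=0
  a=1 b=1 c=0 d=0 e=0
  a=1 b=1 c=1 d=0 e=0
That's 8 in total.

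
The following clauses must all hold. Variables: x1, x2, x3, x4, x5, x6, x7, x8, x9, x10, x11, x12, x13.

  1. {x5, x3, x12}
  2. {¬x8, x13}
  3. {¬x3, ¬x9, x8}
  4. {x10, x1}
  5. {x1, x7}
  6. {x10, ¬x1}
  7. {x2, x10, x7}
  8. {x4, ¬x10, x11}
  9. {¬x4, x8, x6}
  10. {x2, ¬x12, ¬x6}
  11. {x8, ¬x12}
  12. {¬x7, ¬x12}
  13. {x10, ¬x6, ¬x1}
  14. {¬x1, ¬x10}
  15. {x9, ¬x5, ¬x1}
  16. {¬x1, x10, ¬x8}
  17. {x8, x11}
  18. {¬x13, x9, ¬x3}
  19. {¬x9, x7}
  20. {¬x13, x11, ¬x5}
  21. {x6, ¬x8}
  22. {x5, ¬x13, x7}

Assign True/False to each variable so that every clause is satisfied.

x1=False  x2=False  x3=True  x4=False  x5=False  x6=False  x7=True  x8=False  x9=False  x10=True  x11=True  x12=False  x13=False

Check each clause:
  1. {x3, x5, x12} — x3 is true.
  2. {¬x8, x13} — ¬x8 is true.
  3. {x8, ¬x3, ¬x9} — ¬x9 is true.
  4. {x1, x10} — x10 is true.
  5. {x1, x7} — x7 is true.
  6. {x10, ¬x1} — x10 is true.
  7. {x10, x2, x7} — x10 is true.
  8. {x4, ¬x10, x11} — x11 is true.
  9. {x6, x8, ¬x4} — ¬x4 is true.
  10. {¬x6, x2, ¬x12} — ¬x6 is true.
  11. {¬x12, x8} — ¬x12 is true.
  12. {¬x12, ¬x7} — ¬x12 is true.
  13. {x10, ¬x1, ¬x6} — ¬x6 is true.
  14. {¬x10, ¬x1} — ¬x1 is true.
  15. {x9, ¬x5, ¬x1} — ¬x5 is true.
  16. {x10, ¬x1, ¬x8} — ¬x8 is true.
  17. {x11, x8} — x11 is true.
  18. {x9, ¬x13, ¬x3} — ¬x13 is true.
  19. {x7, ¬x9} — ¬x9 is true.
  20. {¬x5, x11, ¬x13} — x11 is true.
  21. {¬x8, x6} — ¬x8 is true.
  22. {¬x13, x5, x7} — ¬x13 is true.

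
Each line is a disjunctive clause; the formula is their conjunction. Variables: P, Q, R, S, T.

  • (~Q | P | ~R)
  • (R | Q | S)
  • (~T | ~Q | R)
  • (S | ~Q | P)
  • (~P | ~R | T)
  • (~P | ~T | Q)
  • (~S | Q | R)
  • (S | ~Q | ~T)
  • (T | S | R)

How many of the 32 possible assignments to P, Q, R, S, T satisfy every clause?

7

Satisfying assignments:
  P=0 Q=0 R=1 S=0 T=0
  P=0 Q=0 R=1 S=0 T=1
  P=0 Q=0 R=1 S=1 T=0
  P=0 Q=0 R=1 S=1 T=1
  P=0 Q=1 R=0 S=1 T=0
  P=1 Q=1 R=0 S=1 T=0
  P=1 Q=1 R=1 S=1 T=1
Count: 7.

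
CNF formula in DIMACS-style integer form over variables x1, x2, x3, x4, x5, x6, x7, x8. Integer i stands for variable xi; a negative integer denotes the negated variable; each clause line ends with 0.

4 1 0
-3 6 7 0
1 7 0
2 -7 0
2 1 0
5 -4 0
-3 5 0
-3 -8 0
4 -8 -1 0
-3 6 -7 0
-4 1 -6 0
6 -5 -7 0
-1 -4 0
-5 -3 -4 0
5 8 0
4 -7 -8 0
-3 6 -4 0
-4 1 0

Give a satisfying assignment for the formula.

x1=True, x2=True, x3=True, x4=False, x5=True, x6=True, x7=True, x8=False

x2 occurs only positively in the remaining clauses — set x2 = True.
Branch on x1: take x1 = True.
  then x4 is forced to False.
  then x8 is forced to False.
  then x5 is forced to True.
Branch on x3: take x3 = True.
Set x6 = True and propagate.
x7 is now unconstrained; take x7 = True.
Every clause has at least one true literal under this assignment.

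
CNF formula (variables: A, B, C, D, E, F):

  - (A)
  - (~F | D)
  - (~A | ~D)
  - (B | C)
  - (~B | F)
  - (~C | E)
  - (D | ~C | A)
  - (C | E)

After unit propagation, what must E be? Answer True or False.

(A) is a unit clause: A = True.
From (~A | ~D) and A = True: D = False.
(~F | D): since D = False, the clause reduces to (~F). F = False.
(F | ~B): since F = False, the clause reduces to (~B). B = False.
From (B | C) and B = False: C = True.
(E | ~C) with C = True leaves only E, so E = True.

True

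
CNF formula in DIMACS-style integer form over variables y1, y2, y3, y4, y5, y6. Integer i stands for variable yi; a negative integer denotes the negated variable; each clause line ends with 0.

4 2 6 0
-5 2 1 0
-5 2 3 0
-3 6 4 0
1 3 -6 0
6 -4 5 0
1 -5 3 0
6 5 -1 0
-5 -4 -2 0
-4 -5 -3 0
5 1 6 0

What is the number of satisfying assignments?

Split on y5, then y6.
  y5=T, y6=T: remaining (y1,y2,y3,y4) ∈ {(F,T,T,F); (T,F,T,F); (T,T,F,F); (T,T,T,F)} — 4.
  y5=T, y6=F: remaining (y1,y2,y3,y4) ∈ {(T,T,F,F)} — 1.
  y5=F, y6=T: y2, y4 free; 3 ways for (y1,y3) × 2^2 = 12.
  y5=F, y6=F: a clause becomes empty — 0.
Total: 4 + 1 + 12 + 0 = 17.

17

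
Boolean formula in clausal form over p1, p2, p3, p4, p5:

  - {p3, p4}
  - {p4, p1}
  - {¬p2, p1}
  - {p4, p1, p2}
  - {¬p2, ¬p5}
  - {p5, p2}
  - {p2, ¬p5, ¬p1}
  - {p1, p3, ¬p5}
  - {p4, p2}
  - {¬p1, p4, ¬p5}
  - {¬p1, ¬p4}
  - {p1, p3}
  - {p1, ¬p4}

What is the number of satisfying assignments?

1

Satisfying assignments:
  p1=T p2=T p3=T p4=F p5=F
Count: 1.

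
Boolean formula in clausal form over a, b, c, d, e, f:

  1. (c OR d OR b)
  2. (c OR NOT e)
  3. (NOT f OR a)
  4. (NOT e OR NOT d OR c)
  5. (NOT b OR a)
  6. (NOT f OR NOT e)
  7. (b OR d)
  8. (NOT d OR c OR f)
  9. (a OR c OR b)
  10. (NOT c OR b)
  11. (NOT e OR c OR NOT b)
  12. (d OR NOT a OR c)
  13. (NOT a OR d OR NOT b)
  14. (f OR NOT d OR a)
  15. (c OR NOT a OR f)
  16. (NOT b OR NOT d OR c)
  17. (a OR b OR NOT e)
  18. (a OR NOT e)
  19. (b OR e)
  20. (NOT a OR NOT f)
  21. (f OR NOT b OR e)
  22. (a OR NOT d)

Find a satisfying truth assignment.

a=T, b=T, c=T, d=T, e=T, f=F

Try a = True.
  then f is forced to False.
  then c is forced to True.
  then b is forced to True.
  then d is forced to True.
  then e is forced to True.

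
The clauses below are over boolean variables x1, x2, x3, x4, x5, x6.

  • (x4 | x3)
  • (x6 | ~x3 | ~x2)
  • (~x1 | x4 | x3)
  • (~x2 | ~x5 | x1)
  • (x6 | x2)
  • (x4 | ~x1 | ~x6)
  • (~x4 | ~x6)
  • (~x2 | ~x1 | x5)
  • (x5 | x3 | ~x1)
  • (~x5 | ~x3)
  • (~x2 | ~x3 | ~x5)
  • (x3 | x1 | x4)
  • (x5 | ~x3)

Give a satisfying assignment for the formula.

x1 = False  x2 = True  x3 = False  x4 = True  x5 = False  x6 = False

Check each clause:
  1. (x3 | x4) — x4 is true.
  2. (x6 | ~x3 | ~x2) — ~x3 is true.
  3. (~x1 | x3 | x4) — x4 is true.
  4. (x1 | ~x5 | ~x2) — ~x5 is true.
  5. (x2 | x6) — x2 is true.
  6. (~x6 | x4 | ~x1) — ~x6 is true.
  7. (~x4 | ~x6) — ~x6 is true.
  8. (~x1 | ~x2 | x5) — ~x1 is true.
  9. (~x1 | x5 | x3) — ~x1 is true.
  10. (~x5 | ~x3) — ~x5 is true.
  11. (~x5 | ~x3 | ~x2) — ~x5 is true.
  12. (x4 | x1 | x3) — x4 is true.
  13. (x5 | ~x3) — ~x3 is true.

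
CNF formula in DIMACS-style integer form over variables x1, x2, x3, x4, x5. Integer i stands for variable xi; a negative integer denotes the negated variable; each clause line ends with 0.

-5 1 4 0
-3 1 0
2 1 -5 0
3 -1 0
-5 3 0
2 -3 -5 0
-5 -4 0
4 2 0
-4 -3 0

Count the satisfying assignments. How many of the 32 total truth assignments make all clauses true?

5

The models are:
  x1=0 x2=0 x3=0 x4=1 x5=0
  x1=0 x2=1 x3=0 x4=0 x5=0
  x1=0 x2=1 x3=0 x4=1 x5=0
  x1=1 x2=1 x3=1 x4=0 x5=0
  x1=1 x2=1 x3=1 x4=0 x5=1
Count: 5.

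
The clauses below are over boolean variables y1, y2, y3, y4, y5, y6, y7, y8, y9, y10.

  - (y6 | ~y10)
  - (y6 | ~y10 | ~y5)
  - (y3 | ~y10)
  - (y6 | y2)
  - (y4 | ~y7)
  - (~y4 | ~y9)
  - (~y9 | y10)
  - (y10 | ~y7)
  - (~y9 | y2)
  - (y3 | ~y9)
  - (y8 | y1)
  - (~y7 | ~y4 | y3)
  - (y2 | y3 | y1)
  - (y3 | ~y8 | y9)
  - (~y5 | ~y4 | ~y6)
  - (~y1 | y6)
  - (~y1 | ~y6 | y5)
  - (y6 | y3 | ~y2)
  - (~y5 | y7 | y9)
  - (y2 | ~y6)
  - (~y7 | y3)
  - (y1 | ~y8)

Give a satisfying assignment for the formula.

y1=True  y2=True  y3=True  y4=False  y5=True  y6=True  y7=False  y8=False  y9=True  y10=True

Check each clause:
  1. (y6 | ~y10) — y6 is true.
  2. (~y5 | y6 | ~y10) — y6 is true.
  3. (~y10 | y3) — y3 is true.
  4. (y6 | y2) — y2 is true.
  5. (~y7 | y4) — ~y7 is true.
  6. (~y4 | ~y9) — ~y4 is true.
  7. (y10 | ~y9) — y10 is true.
  8. (y10 | ~y7) — ~y7 is true.
  9. (y2 | ~y9) — y2 is true.
  10. (y3 | ~y9) — y3 is true.
  11. (y8 | y1) — y1 is true.
  12. (~y4 | ~y7 | y3) — ~y7 is true.
  13. (y1 | y2 | y3) — y1 is true.
  14. (y3 | y9 | ~y8) — ~y8 is true.
  15. (~y4 | ~y5 | ~y6) — ~y4 is true.
  16. (y6 | ~y1) — y6 is true.
  17. (~y6 | ~y1 | y5) — y5 is true.
  18. (y3 | y6 | ~y2) — y3 is true.
  19. (~y5 | y9 | y7) — y9 is true.
  20. (y2 | ~y6) — y2 is true.
  21. (y3 | ~y7) — ~y7 is true.
  22. (y1 | ~y8) — ~y8 is true.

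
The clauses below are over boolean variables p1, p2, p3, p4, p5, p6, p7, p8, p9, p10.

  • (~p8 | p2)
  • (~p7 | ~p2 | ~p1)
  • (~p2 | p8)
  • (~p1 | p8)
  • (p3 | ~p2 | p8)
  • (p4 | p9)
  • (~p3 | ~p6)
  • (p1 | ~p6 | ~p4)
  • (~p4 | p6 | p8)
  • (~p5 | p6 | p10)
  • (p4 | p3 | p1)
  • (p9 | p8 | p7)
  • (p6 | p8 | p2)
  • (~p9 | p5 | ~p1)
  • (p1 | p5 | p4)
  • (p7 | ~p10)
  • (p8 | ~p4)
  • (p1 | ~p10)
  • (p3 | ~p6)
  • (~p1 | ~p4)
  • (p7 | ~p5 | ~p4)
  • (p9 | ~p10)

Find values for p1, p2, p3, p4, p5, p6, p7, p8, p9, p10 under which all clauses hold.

p1=False, p2=True, p3=True, p4=True, p5=False, p6=False, p7=True, p8=True, p9=False, p10=False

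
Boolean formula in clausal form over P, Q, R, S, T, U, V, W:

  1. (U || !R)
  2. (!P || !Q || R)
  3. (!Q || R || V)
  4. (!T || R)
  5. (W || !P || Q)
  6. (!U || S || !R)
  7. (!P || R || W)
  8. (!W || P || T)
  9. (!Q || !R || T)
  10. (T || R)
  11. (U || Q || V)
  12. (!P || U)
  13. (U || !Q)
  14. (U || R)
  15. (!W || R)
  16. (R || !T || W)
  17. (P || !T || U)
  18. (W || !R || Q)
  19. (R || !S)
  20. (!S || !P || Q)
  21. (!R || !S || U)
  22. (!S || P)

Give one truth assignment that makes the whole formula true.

P=True, Q=True, R=True, S=True, T=True, U=True, V=True, W=True

V occurs only positively in the remaining clauses — set V = True.
Try P = True.
  then U is forced to True.
For the remaining variables, Q = True, R = True, S = True, T = True, W = True works.
Every clause has at least one true literal under this assignment.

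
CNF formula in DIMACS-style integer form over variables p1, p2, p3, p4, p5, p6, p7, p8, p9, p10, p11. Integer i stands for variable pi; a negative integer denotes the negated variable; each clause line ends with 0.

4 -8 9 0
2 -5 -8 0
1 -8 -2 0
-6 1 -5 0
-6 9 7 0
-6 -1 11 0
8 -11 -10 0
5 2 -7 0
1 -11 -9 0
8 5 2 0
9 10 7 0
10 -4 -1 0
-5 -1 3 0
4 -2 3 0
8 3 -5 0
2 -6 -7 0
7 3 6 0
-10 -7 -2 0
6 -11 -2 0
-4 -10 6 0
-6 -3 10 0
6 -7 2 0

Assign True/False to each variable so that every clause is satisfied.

p1=False  p2=False  p3=True  p4=False  p5=True  p6=False  p7=False  p8=False  p9=False  p10=True  p11=False

Check each clause:
  1. (p9 | ~p8 | p4) — ~p8 is true.
  2. (~p5 | ~p8 | p2) — ~p8 is true.
  3. (~p8 | ~p2 | p1) — ~p8 is true.
  4. (~p5 | p1 | ~p6) — ~p6 is true.
  5. (p9 | ~p6 | p7) — ~p6 is true.
  6. (p11 | ~p6 | ~p1) — ~p6 is true.
  7. (p8 | ~p11 | ~p10) — ~p11 is true.
  8. (~p7 | p5 | p2) — ~p7 is true.
  9. (~p11 | ~p9 | p1) — ~p11 is true.
  10. (p5 | p8 | p2) — p5 is true.
  11. (p9 | p10 | p7) — p10 is true.
  12. (~p4 | p10 | ~p1) — p10 is true.
  13. (~p5 | ~p1 | p3) — p3 is true.
  14. (p3 | p4 | ~p2) — p3 is true.
  15. (~p5 | p8 | p3) — p3 is true.
  16. (~p6 | p2 | ~p7) — ~p7 is true.
  17. (p7 | p6 | p3) — p3 is true.
  18. (~p7 | ~p2 | ~p10) — ~p7 is true.
  19. (~p11 | ~p2 | p6) — ~p11 is true.
  20. (~p10 | ~p4 | p6) — ~p4 is true.
  21. (p10 | ~p3 | ~p6) — ~p6 is true.
  22. (~p7 | p6 | p2) — ~p7 is true.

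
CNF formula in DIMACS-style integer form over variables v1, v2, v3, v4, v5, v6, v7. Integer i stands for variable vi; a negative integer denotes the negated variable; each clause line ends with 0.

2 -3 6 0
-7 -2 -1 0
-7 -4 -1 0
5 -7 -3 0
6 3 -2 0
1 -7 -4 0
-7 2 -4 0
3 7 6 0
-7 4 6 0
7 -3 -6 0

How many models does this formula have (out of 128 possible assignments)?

Case analysis on v7 and v3:
  v7=1, v3=1: remaining (v1,v2,v4,v5,v6) ∈ {(0,0,0,1,1); (0,1,0,1,1); (1,0,0,1,1)} — 3.
  v7=1, v3=0: v5 free; 3 ways for (v1,v2,v4,v6) × 2^1 = 6.
  v7=0, v3=1: forces v2=1; v6=0; v1, v4, v5 free → 2^3 = 8.
  v7=0, v3=0: forces v6=1; v1, v2, v4, v5 free → 2^4 = 16.
Total: 3 + 6 + 8 + 16 = 33.

33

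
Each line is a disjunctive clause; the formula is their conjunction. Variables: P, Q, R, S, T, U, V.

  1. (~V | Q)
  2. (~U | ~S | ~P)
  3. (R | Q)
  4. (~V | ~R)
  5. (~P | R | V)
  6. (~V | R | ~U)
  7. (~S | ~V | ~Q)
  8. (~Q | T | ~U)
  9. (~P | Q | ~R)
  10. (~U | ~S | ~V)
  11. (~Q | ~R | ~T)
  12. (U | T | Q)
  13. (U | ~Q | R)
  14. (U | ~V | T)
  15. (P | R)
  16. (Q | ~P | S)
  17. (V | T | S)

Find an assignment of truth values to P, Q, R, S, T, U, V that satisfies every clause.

Branch on P: take P = True.
Try Q = True.
Set R = True and propagate.
  then V is forced to False.
  then T is forced to False.
  then U is forced to False.
  then S is forced to True.

P=1  Q=1  R=1  S=1  T=0  U=0  V=0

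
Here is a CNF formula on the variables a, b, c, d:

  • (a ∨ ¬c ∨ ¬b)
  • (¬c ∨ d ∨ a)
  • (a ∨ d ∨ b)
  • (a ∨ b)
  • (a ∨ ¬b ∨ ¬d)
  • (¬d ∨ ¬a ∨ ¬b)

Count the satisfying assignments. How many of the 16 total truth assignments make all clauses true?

Satisfying assignments:
  a=F b=T c=F d=F
  a=T b=F c=F d=F
  a=T b=F c=F d=T
  a=T b=F c=T d=F
  a=T b=F c=T d=T
  a=T b=T c=F d=F
  a=T b=T c=T d=F
Count: 7.

7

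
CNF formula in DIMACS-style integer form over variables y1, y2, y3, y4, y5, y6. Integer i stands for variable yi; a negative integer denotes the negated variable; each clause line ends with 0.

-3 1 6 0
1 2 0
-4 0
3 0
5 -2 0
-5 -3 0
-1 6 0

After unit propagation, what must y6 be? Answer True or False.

Unit clause (!y4) sets y4 = False.
Unit clause (y3) sets y3 = True.
(!y5 || !y3) with y3 = True leaves only !y5, so y5 = False.
(!y2 || y5) with y5 = False leaves only !y2, so y2 = False.
(y2 || y1) with y2 = False leaves only y1, so y1 = True.
(!y1 || y6): since y1 = True, the clause reduces to (y6). y6 = True.

True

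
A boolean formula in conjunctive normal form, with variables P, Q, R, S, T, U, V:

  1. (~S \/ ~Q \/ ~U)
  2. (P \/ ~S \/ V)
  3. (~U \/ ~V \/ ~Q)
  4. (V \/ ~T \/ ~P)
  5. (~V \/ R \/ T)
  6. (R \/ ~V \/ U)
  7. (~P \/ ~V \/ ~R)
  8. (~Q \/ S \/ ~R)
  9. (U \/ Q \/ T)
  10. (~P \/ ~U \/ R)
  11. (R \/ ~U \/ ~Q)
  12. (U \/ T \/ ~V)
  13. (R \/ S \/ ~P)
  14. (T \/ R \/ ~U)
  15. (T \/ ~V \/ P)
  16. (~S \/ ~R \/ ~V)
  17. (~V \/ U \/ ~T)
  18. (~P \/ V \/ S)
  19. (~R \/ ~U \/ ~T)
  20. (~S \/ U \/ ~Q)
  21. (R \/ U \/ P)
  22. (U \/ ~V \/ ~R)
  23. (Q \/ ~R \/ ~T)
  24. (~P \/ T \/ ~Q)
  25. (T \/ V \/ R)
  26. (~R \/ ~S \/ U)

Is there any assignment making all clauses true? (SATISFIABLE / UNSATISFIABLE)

Try P = False.
Try Q = False.
Branch on R: take R = False.
  then U is forced to True.
  then T is forced to True.
For the remaining variables, S = False, V = True works.
So P=False, Q=False, R=False, S=False, T=True, U=True, V=True is a satisfying assignment.

SATISFIABLE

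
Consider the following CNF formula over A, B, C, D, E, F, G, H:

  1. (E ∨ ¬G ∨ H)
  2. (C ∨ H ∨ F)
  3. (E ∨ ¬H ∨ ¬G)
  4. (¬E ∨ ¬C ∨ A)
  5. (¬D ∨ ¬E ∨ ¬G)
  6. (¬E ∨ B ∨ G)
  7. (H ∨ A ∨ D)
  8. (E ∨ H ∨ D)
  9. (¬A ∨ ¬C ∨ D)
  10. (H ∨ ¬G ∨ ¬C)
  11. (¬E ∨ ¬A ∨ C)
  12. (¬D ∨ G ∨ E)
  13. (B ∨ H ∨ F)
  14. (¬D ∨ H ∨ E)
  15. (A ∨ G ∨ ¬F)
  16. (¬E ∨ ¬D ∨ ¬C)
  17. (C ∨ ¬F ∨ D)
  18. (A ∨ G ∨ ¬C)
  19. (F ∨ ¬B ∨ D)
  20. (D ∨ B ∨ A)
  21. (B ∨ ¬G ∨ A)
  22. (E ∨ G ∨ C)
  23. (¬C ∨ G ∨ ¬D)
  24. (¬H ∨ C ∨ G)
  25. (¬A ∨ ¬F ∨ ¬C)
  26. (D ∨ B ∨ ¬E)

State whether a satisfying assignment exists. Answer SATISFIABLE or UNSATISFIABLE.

UNSATISFIABLE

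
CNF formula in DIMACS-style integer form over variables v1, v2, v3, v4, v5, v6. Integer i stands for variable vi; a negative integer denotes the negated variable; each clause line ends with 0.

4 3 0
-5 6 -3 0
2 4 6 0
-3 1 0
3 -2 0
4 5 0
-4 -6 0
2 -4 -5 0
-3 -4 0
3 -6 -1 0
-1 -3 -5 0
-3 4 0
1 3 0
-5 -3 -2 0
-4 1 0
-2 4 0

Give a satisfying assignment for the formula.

Set v1 = True and propagate.
Try v2 = False.
Branch on v3: take v3 = False.
  then v4 is forced to True.
  then v6 is forced to False.
  then v5 is forced to False.
Check each clause:
  1. (v3 ∨ v4) — v4 is true.
  2. (¬v3 ∨ ¬v5 ∨ v6) — ¬v5 is true.
  3. (v2 ∨ v4 ∨ v6) — v4 is true.
  4. (v1 ∨ ¬v3) — v1 is true.
  5. (v3 ∨ ¬v2) — ¬v2 is true.
  6. (v5 ∨ v4) — v4 is true.
  7. (¬v6 ∨ ¬v4) — ¬v6 is true.
  8. (¬v5 ∨ ¬v4 ∨ v2) — ¬v5 is true.
  9. (¬v3 ∨ ¬v4) — ¬v3 is true.
  10. (¬v1 ∨ v3 ∨ ¬v6) — ¬v6 is true.
  11. (¬v1 ∨ ¬v3 ∨ ¬v5) — ¬v5 is true.
  12. (¬v3 ∨ v4) — v4 is true.
  13. (v3 ∨ v1) — v1 is true.
  14. (¬v2 ∨ ¬v5 ∨ ¬v3) — ¬v5 is true.
  15. (v1 ∨ ¬v4) — v1 is true.
  16. (v4 ∨ ¬v2) — v4 is true.

v1 = T, v2 = F, v3 = F, v4 = T, v5 = F, v6 = F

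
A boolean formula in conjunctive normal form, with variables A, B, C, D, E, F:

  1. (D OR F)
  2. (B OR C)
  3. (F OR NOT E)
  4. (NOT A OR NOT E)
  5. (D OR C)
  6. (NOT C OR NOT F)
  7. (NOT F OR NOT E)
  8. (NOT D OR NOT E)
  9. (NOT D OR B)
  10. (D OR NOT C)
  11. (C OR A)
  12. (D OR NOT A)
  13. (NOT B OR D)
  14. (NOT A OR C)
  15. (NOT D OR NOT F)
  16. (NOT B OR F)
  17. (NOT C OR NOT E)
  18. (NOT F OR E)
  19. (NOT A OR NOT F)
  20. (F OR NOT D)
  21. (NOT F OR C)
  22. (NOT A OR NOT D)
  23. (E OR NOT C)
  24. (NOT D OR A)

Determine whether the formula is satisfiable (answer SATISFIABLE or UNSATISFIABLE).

UNSATISFIABLE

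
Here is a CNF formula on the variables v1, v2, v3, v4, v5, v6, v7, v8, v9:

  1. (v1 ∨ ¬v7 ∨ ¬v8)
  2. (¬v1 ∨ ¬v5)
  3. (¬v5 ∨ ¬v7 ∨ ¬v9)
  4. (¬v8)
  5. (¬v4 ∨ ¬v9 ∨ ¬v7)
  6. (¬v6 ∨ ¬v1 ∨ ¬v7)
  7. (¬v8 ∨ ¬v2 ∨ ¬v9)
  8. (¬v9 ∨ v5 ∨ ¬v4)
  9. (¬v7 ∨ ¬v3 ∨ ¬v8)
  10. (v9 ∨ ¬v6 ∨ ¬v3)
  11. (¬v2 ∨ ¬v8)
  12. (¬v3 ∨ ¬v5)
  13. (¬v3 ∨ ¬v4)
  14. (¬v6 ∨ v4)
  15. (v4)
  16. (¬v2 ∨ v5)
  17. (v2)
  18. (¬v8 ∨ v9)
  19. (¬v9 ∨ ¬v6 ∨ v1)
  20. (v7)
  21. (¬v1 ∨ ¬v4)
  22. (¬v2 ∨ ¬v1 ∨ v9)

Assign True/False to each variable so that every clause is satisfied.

Unit propagation: (¬v8) forces v8 = False.
The clause (v4) is unit: v4 must be True.
(¬v3) is a unit clause, so v3 = False.
Unit propagation: (v2) forces v2 = True.
The clause (v5) is unit: v5 must be True.
The clause (¬v1) is unit: v1 must be False.
(v7) is a unit clause, so v7 = True.
The clause (¬v9) is unit: v9 must be False.
v6 is now unconstrained; take v6 = True.
Every clause has at least one true literal under this assignment.

v1=0, v2=1, v3=0, v4=1, v5=1, v6=1, v7=1, v8=0, v9=0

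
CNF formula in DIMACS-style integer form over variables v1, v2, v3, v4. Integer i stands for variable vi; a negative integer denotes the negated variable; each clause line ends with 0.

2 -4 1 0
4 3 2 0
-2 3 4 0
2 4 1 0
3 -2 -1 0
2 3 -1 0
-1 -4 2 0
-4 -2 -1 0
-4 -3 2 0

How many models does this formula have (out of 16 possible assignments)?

The models are:
  v1=F v2=T v3=F v4=T
  v1=F v2=T v3=T v4=F
  v1=F v2=T v3=T v4=T
  v1=T v2=F v3=T v4=F
  v1=T v2=T v3=T v4=F
That's 5 in total.

5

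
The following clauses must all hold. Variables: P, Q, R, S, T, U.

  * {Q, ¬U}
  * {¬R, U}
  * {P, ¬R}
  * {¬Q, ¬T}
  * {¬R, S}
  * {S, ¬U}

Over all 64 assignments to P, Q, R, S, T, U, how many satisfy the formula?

15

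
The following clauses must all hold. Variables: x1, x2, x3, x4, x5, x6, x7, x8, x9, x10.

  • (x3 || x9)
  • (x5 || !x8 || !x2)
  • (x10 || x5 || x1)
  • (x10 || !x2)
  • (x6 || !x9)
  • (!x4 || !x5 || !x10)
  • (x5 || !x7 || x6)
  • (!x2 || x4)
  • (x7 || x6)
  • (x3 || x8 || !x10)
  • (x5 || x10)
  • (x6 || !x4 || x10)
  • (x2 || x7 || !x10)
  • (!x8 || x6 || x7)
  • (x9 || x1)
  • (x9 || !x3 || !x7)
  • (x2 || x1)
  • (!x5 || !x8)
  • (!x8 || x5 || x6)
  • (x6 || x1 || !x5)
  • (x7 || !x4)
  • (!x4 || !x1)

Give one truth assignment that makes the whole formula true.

x1=T, x2=F, x3=F, x4=F, x5=F, x6=T, x7=T, x8=T, x9=T, x10=T

Check each clause:
  1. (x9 || x3) — x9 is true.
  2. (!x8 || x5 || !x2) — !x2 is true.
  3. (x1 || x10 || x5) — x1 is true.
  4. (!x2 || x10) — x10 is true.
  5. (x6 || !x9) — x6 is true.
  6. (!x4 || !x5 || !x10) — !x5 is true.
  7. (x5 || !x7 || x6) — x6 is true.
  8. (!x2 || x4) — !x2 is true.
  9. (x7 || x6) — x6 is true.
  10. (x3 || !x10 || x8) — x8 is true.
  11. (x10 || x5) — x10 is true.
  12. (!x4 || x6 || x10) — x10 is true.
  13. (!x10 || x7 || x2) — x7 is true.
  14. (!x8 || x7 || x6) — x6 is true.
  15. (x1 || x9) — x1 is true.
  16. (x9 || !x7 || !x3) — !x3 is true.
  17. (x2 || x1) — x1 is true.
  18. (!x8 || !x5) — !x5 is true.
  19. (!x8 || x6 || x5) — x6 is true.
  20. (x1 || !x5 || x6) — x1 is true.
  21. (!x4 || x7) — !x4 is true.
  22. (!x4 || !x1) — !x4 is true.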